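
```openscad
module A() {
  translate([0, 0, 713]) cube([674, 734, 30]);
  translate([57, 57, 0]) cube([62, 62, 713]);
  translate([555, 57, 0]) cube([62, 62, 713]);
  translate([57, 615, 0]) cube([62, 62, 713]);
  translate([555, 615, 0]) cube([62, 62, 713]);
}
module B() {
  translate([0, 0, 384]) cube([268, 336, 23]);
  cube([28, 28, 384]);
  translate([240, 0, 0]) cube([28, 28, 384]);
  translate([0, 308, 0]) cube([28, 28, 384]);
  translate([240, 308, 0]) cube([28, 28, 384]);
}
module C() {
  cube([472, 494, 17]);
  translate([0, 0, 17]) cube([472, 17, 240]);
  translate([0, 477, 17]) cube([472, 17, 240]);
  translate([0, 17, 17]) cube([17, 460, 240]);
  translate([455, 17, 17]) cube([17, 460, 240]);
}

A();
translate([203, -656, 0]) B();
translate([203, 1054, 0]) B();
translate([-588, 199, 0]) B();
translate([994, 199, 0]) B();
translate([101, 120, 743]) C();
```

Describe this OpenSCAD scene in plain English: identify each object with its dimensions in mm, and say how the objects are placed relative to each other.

A is a table: top 674 mm (x) × 734 mm (y), 30 mm thick, upper face at z = 743 mm, on four 62×62 mm square legs, each inset 57 mm from the nearest pair of top edges, running from z = 0 to the bottom of the top.

B is a four-legged stool. The seat is a 268×336×23 mm slab whose top surface is at z = 407 mm; four square legs, each 28×28 mm in cross-section, run from the floor (z = 0) to the underside of the seat, each flush with a corner of the seat.

C is an open storage box with external size 472×494×257 mm and wall thickness 17 mm (the base is also 17 mm thick). The base covers the whole footprint; the four walls stand on the base, with the y-facing walls full-width and the x-facing walls fitting between their inner faces.

Four stools sit around the table at the −y, +y, −x, +x sides. The open box is on top of the table, centred.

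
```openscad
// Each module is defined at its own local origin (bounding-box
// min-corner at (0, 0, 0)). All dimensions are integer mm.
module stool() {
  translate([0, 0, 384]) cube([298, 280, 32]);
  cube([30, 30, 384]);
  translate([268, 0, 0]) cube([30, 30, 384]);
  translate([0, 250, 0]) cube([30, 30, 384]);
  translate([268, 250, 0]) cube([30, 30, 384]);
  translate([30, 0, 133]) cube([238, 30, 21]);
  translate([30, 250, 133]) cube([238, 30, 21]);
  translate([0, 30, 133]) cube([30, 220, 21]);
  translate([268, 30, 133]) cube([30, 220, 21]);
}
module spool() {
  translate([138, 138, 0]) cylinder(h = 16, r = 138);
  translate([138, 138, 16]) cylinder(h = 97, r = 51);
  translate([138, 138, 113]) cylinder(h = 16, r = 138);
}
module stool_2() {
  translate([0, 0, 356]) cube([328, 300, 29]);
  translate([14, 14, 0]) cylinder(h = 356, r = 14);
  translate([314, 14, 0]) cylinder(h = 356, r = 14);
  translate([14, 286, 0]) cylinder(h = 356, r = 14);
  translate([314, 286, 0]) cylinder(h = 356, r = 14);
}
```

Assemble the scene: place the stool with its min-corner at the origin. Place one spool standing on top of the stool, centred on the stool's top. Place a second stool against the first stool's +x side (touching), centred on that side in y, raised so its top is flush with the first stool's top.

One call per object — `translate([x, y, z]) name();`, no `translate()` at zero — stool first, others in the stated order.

stool();
translate([11, 2, 416]) spool();
translate([298, -10, 31]) stool_2();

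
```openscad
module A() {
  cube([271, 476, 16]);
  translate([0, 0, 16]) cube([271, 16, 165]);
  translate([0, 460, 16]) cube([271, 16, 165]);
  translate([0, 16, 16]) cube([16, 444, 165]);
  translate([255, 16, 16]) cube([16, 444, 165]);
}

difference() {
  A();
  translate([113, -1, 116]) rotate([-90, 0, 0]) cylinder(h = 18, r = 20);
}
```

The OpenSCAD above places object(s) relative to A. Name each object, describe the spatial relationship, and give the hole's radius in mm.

The subtracted cylinder has r = 20 mm.

A is an open box. The open box has a circular hole through its front wall. The hole's radius is 20 mm.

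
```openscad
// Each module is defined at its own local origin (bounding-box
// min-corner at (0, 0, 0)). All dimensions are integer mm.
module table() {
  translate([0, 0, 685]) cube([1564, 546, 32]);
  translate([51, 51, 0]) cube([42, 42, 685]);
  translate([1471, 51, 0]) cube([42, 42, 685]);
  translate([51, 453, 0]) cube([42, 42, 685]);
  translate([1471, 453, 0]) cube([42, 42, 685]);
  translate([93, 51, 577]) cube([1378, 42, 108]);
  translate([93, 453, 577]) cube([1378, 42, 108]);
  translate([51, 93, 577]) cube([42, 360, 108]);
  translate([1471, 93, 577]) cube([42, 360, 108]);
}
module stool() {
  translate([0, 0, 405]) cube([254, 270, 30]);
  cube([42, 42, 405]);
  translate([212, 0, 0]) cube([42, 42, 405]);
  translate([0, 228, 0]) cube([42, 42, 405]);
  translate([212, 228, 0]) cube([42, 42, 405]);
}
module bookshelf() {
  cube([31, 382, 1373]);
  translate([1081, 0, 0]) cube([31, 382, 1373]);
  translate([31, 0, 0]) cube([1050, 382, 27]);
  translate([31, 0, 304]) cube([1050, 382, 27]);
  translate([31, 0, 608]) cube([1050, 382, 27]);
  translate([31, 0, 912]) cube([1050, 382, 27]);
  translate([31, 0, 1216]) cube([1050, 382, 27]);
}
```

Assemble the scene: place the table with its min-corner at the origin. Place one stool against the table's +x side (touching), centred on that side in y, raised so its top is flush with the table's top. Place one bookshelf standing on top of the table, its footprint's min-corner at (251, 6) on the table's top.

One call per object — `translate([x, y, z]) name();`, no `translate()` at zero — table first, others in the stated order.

table();
translate([1564, 138, 282]) stool();
translate([251, 6, 717]) bookshelf();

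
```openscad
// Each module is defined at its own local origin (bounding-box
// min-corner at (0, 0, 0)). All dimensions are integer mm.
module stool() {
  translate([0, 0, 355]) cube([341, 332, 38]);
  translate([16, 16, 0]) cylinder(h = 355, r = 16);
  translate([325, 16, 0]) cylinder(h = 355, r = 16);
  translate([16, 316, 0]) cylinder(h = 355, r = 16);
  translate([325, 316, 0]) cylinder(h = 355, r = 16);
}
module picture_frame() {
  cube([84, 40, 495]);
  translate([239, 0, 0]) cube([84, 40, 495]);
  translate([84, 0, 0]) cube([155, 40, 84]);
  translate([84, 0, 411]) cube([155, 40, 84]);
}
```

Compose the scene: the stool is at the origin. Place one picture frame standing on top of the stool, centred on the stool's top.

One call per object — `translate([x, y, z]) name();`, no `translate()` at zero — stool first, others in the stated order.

stool();
translate([9, 146, 393]) picture_frame();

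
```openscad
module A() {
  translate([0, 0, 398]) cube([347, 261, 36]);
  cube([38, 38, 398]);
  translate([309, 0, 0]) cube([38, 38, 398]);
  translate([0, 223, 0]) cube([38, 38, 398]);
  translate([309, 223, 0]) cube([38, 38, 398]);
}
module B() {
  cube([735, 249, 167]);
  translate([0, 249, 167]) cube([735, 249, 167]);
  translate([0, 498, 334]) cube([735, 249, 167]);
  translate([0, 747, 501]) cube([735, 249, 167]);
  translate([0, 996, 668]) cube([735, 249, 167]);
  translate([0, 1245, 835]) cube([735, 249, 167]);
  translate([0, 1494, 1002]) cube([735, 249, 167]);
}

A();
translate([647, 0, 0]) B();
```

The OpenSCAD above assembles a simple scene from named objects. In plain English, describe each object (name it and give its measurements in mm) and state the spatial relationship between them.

A is a simple wooden stool: a rectangular seat 347 mm (x) by 261 mm (y), 36 mm thick, top face at z = 434 mm, on four square legs, each 38×38 mm in cross-section. The legs rest on z = 0, each flush with a corner of the seat.

B is a run of 7 identical solid stair steps. Each tread is 735×249 mm and each step block is 167 mm high. Step 1 rests on the floor; step k is offset from step 1 by (k−1)×249 mm in y and (k−1)×167 mm in z.

The staircase is on the floor beside the stool on its +x side.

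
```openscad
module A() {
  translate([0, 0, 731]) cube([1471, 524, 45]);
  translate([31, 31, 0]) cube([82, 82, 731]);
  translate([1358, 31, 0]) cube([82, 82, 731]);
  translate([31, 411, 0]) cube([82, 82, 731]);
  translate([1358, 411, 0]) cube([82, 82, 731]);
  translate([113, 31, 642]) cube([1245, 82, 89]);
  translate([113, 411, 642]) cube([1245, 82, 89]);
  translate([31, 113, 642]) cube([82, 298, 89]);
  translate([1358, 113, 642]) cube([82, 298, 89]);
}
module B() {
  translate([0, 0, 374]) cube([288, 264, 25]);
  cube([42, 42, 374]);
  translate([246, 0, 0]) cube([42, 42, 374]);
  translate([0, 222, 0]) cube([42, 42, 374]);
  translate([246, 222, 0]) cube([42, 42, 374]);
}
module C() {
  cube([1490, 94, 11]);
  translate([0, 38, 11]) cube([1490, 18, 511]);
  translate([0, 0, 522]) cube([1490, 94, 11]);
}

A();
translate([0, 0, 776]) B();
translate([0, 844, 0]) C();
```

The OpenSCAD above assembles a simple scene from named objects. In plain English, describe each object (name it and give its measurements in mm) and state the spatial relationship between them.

A is a rectangular dining table. The top is 1471×524×45 mm with its upper surface at z = 776 mm. It stands on four 82×82 mm square legs, each inset 31 mm from the nearest pair of top edges, running from the floor to the underside of the top. Four apron rails, 82 mm thick and 89 mm tall, run between adjacent legs with their top edges flush with the underside of the top and their outer faces flush with the legs' outer faces.

B is a four-legged stool. The seat is a 288×264×25 mm slab whose top surface is at z = 399 mm; four square legs, each 42×42 mm in cross-section, run from the floor (z = 0) to the underside of the seat, each flush with a corner of the seat.

C is an I-beam lying along x, 1490 mm long. Overall section height 533 mm. Two flanges 94 mm wide (y) and 11 mm thick, one on the floor and one at the top; a web 18 mm thick runs between them, centred on the flange width.

The stool is on top of the table. The I-beam is on the floor beside the table on its +y side.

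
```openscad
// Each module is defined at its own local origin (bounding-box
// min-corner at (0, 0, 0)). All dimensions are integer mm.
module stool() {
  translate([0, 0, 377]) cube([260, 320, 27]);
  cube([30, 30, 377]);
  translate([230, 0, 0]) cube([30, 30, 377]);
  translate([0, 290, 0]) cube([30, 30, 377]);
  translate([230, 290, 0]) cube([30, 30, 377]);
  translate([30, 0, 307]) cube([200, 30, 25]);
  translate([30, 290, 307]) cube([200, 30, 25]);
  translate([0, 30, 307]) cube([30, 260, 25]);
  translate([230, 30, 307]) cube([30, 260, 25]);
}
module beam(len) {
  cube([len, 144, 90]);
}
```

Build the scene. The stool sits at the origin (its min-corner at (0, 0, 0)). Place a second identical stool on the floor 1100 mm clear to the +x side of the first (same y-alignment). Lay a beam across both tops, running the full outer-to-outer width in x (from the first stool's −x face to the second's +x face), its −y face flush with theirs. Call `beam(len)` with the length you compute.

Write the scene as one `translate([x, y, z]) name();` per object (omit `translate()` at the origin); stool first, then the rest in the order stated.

stool();
translate([1360, 0, 0]) stool();
translate([0, 0, 404]) beam(1620);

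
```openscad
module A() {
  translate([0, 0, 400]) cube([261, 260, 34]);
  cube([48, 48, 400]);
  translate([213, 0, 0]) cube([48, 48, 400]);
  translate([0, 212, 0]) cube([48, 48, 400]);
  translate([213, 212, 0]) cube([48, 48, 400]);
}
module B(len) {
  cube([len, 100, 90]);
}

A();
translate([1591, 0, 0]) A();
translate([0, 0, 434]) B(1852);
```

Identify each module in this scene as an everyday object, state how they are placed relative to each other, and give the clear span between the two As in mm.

A is a stool. B is a beam. A beam spans the tops of two stools. The clear span between the two stools is 1330 mm.

Second stool starts at x = 1591; first ends at x = 261; clear span = 1591 − 261 = 1330 mm.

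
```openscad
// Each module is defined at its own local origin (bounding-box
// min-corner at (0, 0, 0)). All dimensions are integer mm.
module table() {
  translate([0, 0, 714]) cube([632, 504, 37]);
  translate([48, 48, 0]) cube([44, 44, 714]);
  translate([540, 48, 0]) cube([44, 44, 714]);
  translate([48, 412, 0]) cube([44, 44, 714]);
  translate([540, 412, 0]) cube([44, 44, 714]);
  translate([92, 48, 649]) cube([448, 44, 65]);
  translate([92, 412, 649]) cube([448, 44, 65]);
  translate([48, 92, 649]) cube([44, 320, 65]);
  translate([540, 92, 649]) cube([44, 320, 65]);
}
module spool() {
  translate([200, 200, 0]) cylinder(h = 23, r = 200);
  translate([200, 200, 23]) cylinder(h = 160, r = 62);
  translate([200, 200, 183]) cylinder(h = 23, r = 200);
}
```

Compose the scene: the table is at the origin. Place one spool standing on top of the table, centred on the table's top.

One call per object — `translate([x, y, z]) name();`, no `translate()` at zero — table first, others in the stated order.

table();
translate([116, 52, 751]) spool();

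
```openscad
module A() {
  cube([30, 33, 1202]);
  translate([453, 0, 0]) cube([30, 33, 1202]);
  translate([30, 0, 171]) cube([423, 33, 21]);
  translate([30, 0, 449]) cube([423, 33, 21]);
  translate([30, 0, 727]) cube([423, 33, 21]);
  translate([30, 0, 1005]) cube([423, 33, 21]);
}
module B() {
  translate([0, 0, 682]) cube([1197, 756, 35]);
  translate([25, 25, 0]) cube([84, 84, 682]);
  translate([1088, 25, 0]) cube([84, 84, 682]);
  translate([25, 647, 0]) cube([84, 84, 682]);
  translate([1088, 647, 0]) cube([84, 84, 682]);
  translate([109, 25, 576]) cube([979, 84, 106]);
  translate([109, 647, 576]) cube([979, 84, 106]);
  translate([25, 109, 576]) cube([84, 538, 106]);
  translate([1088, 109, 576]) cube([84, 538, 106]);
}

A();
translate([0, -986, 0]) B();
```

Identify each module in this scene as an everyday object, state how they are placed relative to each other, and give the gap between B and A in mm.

The table's nearest face is 230 mm from the ladder's −y face.

A is a ladder. B is a table. The table is on the floor beside the ladder on its −y side. The gap between the table and the ladder is 230 mm.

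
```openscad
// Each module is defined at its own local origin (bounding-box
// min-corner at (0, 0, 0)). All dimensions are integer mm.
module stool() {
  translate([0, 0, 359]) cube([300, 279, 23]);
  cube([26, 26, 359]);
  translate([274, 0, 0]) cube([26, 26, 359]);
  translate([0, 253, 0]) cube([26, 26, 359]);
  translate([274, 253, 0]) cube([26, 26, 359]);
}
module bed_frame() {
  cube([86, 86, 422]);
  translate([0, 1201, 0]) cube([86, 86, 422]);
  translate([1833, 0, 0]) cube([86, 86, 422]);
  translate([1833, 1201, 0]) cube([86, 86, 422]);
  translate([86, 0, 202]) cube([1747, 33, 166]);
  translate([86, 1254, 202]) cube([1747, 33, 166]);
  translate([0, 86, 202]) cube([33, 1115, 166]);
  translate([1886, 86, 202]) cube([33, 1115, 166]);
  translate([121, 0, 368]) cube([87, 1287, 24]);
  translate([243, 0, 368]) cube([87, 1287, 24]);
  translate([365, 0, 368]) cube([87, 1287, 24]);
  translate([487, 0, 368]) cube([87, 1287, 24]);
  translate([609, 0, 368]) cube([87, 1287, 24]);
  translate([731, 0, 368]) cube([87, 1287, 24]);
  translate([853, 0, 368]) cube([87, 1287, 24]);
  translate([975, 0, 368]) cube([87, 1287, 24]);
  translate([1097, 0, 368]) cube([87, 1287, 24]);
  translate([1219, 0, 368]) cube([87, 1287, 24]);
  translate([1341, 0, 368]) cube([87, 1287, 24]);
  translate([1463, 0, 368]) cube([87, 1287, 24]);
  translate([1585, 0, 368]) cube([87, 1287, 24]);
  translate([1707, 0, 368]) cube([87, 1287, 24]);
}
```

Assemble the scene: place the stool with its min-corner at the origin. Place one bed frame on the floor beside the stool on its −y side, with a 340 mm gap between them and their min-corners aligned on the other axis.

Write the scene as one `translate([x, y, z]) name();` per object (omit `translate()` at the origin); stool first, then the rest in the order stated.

stool();
translate([0, -1627, 0]) bed_frame();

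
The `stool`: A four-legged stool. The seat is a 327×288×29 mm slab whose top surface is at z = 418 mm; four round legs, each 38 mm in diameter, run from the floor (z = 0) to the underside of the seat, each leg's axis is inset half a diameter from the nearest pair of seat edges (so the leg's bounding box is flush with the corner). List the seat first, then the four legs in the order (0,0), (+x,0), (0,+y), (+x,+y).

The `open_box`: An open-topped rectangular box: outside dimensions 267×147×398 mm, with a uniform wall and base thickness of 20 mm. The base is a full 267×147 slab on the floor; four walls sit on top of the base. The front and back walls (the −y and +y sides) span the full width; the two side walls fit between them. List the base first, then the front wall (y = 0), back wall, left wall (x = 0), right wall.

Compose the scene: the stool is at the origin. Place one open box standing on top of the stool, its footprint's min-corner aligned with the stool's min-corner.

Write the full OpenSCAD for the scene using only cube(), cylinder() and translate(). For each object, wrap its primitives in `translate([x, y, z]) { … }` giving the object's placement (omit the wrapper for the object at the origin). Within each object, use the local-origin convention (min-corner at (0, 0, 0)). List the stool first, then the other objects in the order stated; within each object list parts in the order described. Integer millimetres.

translate([0, 0, 389]) cube([327, 288, 29]);
translate([19, 19, 0]) cylinder(h = 389, r = 19);
translate([308, 19, 0]) cylinder(h = 389, r = 19);
translate([19, 269, 0]) cylinder(h = 389, r = 19);
translate([308, 269, 0]) cylinder(h = 389, r = 19);
translate([0, 0, 418]) {
  cube([267, 147, 20]);
  translate([0, 0, 20]) cube([267, 20, 378]);
  translate([0, 127, 20]) cube([267, 20, 378]);
  translate([0, 20, 20]) cube([20, 107, 378]);
  translate([247, 20, 20]) cube([20, 107, 378]);
}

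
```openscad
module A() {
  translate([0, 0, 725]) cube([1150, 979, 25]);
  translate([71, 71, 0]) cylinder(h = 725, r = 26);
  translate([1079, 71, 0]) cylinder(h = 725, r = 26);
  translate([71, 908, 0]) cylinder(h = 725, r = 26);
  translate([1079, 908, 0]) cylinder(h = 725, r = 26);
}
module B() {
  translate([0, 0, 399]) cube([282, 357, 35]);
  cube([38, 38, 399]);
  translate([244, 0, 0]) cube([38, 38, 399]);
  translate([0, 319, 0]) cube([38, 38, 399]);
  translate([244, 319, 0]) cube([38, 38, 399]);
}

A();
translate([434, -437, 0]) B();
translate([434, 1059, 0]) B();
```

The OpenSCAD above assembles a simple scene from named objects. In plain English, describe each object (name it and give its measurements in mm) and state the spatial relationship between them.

A is a table with a 1150×979 mm rectangular top, 25 mm thick, top surface at z = 750 mm, supported by four round legs of 52 mm diameter, each leg's bounding box inset 45 mm from the nearest pair of top edges, running from the floor.

B is a four-legged stool. The seat is a 282×357×35 mm slab whose top surface is at z = 434 mm; four square legs, each 38×38 mm in cross-section, run from the floor (z = 0) to the underside of the seat, each flush with a corner of the seat.

Two stools sit around the table at the −y, +y sides.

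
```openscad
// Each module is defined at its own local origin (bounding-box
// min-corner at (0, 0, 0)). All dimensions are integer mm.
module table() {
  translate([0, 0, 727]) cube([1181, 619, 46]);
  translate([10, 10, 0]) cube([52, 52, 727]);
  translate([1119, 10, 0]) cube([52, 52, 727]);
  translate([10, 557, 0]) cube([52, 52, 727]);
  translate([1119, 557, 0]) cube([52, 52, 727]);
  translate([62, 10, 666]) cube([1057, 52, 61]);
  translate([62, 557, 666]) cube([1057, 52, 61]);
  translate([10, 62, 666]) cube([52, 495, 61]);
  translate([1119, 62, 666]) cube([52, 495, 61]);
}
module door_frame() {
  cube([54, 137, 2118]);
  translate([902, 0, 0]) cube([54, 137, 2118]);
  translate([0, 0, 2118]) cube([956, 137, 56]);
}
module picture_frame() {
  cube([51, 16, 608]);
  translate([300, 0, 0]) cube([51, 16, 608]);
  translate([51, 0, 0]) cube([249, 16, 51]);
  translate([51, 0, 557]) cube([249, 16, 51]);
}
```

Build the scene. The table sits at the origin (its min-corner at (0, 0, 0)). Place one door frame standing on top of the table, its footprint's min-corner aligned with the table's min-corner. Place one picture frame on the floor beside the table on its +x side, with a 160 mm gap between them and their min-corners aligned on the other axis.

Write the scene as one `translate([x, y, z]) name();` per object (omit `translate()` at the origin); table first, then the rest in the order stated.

table();
translate([0, 0, 773]) door_frame();
translate([1341, 0, 0]) picture_frame();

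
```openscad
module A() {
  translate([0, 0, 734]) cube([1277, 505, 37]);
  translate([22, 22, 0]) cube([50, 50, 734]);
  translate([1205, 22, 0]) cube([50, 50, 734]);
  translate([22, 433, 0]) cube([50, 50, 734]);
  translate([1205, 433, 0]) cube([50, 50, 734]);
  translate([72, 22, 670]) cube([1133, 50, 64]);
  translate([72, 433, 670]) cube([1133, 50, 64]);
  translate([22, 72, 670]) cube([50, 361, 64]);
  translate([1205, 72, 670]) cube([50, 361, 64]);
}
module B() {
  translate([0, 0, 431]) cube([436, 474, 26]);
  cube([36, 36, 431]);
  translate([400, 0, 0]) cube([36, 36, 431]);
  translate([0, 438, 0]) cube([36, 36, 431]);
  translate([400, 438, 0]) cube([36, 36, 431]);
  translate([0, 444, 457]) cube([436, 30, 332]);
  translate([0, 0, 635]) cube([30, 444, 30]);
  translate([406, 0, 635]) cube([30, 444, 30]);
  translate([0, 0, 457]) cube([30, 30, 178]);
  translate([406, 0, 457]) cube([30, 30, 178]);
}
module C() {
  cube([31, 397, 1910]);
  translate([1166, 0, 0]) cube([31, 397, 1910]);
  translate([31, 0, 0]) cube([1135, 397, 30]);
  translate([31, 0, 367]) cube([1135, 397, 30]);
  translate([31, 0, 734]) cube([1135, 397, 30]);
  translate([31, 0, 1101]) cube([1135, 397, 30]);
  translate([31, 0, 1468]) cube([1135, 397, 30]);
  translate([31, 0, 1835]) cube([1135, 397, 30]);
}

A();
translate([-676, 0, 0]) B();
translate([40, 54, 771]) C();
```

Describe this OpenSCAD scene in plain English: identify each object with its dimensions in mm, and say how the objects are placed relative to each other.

A is a rectangular dining table. The top is 1277×505×37 mm with its upper surface at z = 771 mm. It stands on four 50×50 mm square legs, each inset 22 mm from the nearest pair of top edges, running from the floor to the underside of the top. Four apron rails, 50 mm thick and 64 mm tall, run between adjacent legs with their top edges flush with the underside of the top and their outer faces flush with the legs' outer faces.

B is a chair. The seat is a 436×474×26 mm slab with its top at z = 457 mm, on four 36×36 mm corner legs (flush with the seat edges, standing on z = 0). A flat backrest 30 mm thick, 332 mm tall, spans the full seat width and rises from the seat top along its +y edge, rear face flush with the rear of the seat. Two armrests of 30×30 mm section run along each side from the seat's front edge to the front of the backrest, top faces 208 mm above the seat top and outer faces flush with the seat's x-edges; a 30×30 mm post under the front of each armrest stands on the seat at the front corner.

C is a bookshelf 1197 mm wide overall, 397 mm deep and 1910 mm tall. The two sides are 31 mm thick vertical panels. 6 horizontal shelves of 30 mm thickness span between the inner faces of the sides; the lowest shelf sits on the floor and shelves are stacked with a clear vertical gap of 337 mm between each pair.

The chair is on the floor beside the table on its −x side. The bookshelf is on top of the table, centred.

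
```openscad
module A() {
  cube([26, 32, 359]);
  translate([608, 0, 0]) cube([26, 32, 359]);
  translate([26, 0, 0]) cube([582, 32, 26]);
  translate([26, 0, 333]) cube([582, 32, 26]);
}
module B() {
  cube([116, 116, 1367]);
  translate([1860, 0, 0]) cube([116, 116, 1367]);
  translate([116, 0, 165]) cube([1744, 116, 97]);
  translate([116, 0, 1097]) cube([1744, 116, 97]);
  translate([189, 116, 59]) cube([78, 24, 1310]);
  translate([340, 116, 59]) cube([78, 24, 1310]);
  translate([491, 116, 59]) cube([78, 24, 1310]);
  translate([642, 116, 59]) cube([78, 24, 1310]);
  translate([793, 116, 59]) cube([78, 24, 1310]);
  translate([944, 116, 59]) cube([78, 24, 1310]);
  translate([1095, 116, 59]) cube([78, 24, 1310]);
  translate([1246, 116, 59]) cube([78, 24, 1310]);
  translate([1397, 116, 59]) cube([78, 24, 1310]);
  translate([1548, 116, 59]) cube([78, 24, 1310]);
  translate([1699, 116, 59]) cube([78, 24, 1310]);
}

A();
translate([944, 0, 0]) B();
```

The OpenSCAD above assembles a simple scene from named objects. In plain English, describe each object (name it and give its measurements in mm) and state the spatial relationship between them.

A is a rectangular picture frame lying in the x–z plane (depth along y). The opening is 582 mm wide (x) by 307 mm tall (z), surrounded by a border 26 mm wide on all four sides. The frame is 32 mm deep and is made of two full-height vertical stiles with two horizontal rails fitted between them.

B is a fence section. Two 116×116 mm posts, 1367 mm tall, stand on the floor with a clear span of 1744 mm between their inner faces. Two horizontal rails of 116×97 mm section span the gap between the posts with their undersides at z = 165 mm and z = 1097 mm, flush with the posts' −y face. 11 pickets, each 78 mm wide, 24 mm thick and 1310 mm tall, are fixed to the +y face of the rails with their bottoms at z = 59 mm, evenly spaced across the span with equal gaps (rounded down to the nearest mm) at the −x end and between each pair — any rounding remainder accumulates at the +x end.

The fence section is on the floor beside the picture frame on its +x side.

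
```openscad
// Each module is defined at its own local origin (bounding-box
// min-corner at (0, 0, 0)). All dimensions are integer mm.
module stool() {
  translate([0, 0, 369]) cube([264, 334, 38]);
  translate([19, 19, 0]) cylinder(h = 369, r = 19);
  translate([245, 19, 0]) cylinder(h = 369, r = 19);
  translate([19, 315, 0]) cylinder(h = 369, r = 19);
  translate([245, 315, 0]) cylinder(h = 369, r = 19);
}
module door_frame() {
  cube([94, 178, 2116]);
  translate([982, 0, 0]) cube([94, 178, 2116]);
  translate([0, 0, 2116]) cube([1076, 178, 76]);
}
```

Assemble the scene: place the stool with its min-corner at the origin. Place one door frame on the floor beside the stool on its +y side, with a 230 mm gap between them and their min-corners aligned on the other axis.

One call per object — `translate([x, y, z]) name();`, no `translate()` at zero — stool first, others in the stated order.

stool();
translate([0, 564, 0]) door_frame();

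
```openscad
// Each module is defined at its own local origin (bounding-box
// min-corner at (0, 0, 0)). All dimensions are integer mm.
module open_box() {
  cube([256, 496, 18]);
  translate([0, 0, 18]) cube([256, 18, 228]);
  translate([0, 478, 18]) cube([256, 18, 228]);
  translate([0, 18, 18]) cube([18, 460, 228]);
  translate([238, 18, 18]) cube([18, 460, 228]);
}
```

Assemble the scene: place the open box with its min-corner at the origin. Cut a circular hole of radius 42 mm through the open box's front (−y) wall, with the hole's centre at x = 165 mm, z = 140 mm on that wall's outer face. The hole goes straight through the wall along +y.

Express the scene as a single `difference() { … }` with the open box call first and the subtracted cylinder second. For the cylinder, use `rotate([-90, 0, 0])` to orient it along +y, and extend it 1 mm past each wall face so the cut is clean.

difference() {
  open_box();
  translate([165, -1, 140]) rotate([-90, 0, 0]) cylinder(h = 20, r = 42);
}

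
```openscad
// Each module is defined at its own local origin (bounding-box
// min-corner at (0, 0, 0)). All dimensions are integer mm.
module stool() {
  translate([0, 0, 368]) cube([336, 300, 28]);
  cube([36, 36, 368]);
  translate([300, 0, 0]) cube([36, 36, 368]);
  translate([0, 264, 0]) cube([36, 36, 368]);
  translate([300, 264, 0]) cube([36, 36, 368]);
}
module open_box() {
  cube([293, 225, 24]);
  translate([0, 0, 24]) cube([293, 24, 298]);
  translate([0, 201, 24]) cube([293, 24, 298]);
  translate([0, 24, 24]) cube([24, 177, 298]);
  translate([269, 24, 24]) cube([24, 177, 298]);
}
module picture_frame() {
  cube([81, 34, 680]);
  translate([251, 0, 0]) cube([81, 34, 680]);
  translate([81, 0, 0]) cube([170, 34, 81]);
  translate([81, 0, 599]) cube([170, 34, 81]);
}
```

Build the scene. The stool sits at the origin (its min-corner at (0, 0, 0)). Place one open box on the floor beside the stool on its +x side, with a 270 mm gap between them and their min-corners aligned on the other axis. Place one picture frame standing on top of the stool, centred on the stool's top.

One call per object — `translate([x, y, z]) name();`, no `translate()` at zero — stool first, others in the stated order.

stool();
translate([606, 0, 0]) open_box();
translate([2, 133, 396]) picture_frame();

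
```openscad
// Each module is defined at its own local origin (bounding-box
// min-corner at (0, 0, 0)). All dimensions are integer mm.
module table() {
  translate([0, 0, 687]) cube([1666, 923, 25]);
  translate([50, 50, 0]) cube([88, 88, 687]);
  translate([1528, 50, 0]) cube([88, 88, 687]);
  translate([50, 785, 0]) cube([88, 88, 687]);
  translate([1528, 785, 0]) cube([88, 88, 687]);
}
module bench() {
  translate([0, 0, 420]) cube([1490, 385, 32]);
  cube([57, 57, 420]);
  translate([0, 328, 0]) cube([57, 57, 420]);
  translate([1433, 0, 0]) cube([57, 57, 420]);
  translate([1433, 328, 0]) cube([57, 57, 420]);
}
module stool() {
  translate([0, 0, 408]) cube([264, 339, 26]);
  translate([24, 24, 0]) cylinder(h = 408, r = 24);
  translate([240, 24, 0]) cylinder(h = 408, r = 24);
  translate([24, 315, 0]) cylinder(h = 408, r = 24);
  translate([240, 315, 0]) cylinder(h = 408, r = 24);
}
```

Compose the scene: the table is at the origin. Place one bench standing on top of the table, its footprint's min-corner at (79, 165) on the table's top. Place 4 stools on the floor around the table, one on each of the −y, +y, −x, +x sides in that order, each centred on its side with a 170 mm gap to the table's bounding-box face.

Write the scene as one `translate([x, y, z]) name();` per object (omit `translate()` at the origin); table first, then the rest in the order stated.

table();
translate([79, 165, 712]) bench();
translate([701, -509, 0]) stool();
translate([701, 1093, 0]) stool();
translate([-434, 292, 0]) stool();
translate([1836, 292, 0]) stool();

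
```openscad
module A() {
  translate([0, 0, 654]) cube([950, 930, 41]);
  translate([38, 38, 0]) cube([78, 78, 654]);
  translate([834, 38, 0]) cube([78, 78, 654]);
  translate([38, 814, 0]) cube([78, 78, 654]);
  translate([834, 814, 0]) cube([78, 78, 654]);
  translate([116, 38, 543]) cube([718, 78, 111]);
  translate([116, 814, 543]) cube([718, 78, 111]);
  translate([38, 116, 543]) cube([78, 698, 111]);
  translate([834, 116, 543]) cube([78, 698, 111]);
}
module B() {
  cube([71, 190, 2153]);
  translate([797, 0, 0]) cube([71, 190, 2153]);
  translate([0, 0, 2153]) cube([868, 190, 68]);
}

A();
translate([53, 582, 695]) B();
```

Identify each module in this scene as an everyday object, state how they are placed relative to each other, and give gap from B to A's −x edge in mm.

The door frame's min-x is at 53; the table's min-x is 0; gap = 53 mm.

A is a table. B is a door frame. The door frame is on top of the table. The gap from the door frame to the table's −x edge is 53 mm.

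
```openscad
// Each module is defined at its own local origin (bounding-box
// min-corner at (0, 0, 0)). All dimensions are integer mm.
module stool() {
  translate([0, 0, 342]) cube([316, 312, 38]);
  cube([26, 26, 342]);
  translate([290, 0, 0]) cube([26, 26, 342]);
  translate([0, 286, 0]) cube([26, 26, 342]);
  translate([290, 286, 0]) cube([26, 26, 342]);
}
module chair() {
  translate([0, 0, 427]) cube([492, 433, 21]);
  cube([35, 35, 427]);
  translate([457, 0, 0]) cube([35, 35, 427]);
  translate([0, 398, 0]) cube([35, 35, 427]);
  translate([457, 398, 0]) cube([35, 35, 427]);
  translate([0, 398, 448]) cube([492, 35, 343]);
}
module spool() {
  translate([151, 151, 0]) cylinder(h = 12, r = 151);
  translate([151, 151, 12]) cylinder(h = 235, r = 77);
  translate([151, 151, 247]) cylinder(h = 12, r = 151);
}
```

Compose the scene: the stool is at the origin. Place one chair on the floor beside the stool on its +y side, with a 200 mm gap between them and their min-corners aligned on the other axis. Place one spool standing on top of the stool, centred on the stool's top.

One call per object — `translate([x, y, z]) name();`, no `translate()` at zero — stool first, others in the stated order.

stool();
translate([0, 512, 0]) chair();
translate([7, 5, 380]) spool();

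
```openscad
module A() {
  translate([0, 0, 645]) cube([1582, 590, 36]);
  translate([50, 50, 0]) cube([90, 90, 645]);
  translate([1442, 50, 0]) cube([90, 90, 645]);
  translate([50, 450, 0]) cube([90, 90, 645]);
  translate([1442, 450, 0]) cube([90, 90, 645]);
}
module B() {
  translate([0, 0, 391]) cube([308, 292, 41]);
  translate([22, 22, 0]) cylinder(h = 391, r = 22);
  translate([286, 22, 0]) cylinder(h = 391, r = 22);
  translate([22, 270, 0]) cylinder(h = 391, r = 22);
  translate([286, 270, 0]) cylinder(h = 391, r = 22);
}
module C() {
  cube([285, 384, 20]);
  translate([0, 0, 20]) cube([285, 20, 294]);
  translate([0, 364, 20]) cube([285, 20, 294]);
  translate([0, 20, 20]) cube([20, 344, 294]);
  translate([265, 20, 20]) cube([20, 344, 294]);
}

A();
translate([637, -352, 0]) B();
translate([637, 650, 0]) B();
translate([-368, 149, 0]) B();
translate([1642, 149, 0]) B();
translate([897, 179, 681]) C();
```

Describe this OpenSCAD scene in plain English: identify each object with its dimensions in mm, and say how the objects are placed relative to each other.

A is a table with a 1582×590 mm rectangular top, 36 mm thick, top surface at z = 681 mm, supported by four 90×90 mm square legs, each inset 50 mm from the nearest pair of top edges, running from the floor.

B is a simple wooden stool: a rectangular seat 308 mm (x) by 292 mm (y), 41 mm thick, top face at z = 432 mm, on four round legs, each 44 mm in diameter. The legs rest on z = 0, each leg's axis is inset half a diameter from the nearest pair of seat edges (so the leg's bounding box is flush with the corner).

C is an open storage box with external size 285×384×314 mm and wall thickness 20 mm (the base is also 20 mm thick). The base covers the whole footprint; the four walls stand on the base, with the y-facing walls full-width and the x-facing walls fitting between their inner faces.

Four stools sit around the table at the −y, +y, −x, +x sides. The open box is on top of the table.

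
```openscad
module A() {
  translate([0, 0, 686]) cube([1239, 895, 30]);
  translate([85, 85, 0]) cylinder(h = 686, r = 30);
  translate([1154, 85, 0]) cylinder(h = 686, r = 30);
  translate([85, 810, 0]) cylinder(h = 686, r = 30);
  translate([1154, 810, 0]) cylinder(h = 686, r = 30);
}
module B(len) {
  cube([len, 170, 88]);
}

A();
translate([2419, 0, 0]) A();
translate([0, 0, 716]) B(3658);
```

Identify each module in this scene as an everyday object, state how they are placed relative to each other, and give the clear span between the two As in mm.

A is a table. B is a beam. A beam spans the tops of two tables. The clear span between the two tables is 1180 mm.

Second table starts at x = 2419; first ends at x = 1239; clear span = 2419 − 1239 = 1180 mm.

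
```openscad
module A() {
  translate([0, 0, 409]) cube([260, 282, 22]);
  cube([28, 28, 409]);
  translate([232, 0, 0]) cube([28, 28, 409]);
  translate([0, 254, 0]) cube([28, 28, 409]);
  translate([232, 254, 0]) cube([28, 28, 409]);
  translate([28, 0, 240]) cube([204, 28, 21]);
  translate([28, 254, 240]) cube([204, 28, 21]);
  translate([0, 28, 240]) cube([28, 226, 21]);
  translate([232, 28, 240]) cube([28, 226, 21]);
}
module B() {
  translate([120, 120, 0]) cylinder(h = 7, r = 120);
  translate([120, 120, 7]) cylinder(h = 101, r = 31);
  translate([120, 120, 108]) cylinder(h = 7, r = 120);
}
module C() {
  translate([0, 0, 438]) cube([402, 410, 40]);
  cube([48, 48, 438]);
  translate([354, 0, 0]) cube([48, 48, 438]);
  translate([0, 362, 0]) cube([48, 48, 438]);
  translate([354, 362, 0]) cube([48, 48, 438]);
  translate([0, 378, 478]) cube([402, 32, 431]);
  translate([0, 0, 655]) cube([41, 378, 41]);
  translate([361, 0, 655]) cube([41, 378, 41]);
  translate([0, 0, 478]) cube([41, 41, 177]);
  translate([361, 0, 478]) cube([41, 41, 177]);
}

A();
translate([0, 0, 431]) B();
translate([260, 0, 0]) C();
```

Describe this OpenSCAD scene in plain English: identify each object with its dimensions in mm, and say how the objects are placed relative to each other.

A is a four-legged stool. The seat is 260×282 mm, 22 mm thick, top at z = 431 mm. It stands on four square legs, each 28×28 mm in cross-section, from z = 0 to the seat underside, each flush with a corner of the seat. Four stretchers, 28 mm wide and 21 mm tall, connect adjacent legs with their undersides at z = 240 mm, each running between the inner faces of the legs it joins and aligned with the legs' outer faces on the other axis.

B is a spool: two coaxial disc flanges of radius 120 mm and thickness 7 mm, joined by a core cylinder of radius 31 mm and height 101 mm. The lower flange rests on z = 0 and the three cylinders share a vertical axis.

C is a chair: 402×410 mm seat, 40 mm thick, top at z = 478 mm, on four 48 mm square corner legs flush with the seat edges. A 32 mm thick backrest slab spans the full seat width, extending 431 mm above the seat top, its back face flush with the seat's +y edge. Two armrests of 41×41 mm section run along each side from the seat's front edge to the front of the backrest, top faces 218 mm above the seat top and outer faces flush with the seat's x-edges; a 41×41 mm post under the front of each armrest stands on the seat at the front corner.

The spool is on top of the stool. The chair is against the stool's +x side, with their −y faces flush.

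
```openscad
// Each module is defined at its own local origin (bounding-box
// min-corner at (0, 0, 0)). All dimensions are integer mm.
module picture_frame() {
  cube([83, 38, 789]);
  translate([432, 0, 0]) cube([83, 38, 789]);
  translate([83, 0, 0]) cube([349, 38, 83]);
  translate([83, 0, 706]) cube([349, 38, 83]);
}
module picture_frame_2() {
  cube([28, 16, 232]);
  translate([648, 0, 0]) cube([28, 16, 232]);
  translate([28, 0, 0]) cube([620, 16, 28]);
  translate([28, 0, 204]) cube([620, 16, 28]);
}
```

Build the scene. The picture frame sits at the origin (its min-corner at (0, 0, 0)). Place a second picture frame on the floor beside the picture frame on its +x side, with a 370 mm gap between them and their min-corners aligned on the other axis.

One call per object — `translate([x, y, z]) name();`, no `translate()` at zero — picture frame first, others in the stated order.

picture_frame();
translate([885, 0, 0]) picture_frame_2();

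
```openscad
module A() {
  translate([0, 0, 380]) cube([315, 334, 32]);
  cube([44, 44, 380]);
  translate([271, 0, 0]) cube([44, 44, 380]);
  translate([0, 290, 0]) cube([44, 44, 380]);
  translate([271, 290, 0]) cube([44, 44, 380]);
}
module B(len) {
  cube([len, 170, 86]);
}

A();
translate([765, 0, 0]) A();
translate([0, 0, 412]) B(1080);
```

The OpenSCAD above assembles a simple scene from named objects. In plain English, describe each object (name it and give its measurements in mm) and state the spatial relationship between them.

A is a four-legged stool. The seat is a 315×334×32 mm slab whose top surface is at z = 412 mm; four square legs, each 44×44 mm in cross-section, run from the floor (z = 0) to the underside of the seat, each flush with a corner of the seat.

B is a rectangular beam 1080 mm long (x), 170 mm deep (y), 86 mm thick (z).

The beam spans the tops of two stools placed 450 mm apart, resting at z = 412 mm.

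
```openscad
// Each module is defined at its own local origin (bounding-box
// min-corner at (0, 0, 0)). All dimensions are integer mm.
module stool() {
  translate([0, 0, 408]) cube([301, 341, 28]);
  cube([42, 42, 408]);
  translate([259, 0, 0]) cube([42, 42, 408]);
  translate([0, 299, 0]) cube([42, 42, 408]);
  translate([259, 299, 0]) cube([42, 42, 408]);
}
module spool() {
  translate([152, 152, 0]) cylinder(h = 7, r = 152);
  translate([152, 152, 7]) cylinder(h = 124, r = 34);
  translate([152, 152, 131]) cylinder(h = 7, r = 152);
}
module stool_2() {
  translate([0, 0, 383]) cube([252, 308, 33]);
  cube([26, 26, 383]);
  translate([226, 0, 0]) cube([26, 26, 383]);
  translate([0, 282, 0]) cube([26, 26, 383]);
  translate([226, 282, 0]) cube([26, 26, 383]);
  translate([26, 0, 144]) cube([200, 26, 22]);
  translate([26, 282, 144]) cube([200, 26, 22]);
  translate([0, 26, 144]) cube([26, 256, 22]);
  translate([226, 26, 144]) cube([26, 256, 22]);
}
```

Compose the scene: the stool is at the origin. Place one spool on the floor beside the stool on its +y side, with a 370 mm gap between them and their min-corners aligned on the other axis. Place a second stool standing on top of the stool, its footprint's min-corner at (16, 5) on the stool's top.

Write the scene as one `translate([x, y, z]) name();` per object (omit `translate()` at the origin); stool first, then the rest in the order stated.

stool();
translate([0, 711, 0]) spool();
translate([16, 5, 436]) stool_2();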